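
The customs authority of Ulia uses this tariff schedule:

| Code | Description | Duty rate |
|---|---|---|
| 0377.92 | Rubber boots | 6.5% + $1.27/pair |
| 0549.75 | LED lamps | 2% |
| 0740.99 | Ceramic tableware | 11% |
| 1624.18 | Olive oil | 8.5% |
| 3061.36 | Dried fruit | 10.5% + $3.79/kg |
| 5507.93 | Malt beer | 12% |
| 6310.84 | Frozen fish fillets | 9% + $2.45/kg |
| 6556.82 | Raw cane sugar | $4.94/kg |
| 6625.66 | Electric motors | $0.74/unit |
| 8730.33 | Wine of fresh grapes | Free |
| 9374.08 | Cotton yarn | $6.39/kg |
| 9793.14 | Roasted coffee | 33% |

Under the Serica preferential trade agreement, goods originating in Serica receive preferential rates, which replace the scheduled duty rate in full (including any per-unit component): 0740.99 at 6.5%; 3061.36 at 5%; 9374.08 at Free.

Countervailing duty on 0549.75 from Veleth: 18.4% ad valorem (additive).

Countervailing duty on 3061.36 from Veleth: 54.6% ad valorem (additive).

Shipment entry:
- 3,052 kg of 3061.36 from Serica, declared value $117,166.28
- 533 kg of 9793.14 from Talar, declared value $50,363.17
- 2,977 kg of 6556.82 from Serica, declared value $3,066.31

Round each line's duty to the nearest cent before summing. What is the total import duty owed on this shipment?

Line 1 (3061.36, Serica, 3,052 kg, $117,166.28):
Base rate for 3061.36 is 10.5% + $3.79/kg.
Origin Serica qualifies under the Ulia–Serica agreement and 3061.36 is covered: preferential rate 5% applies instead.
The additional-duty order on 3061.36 targets Veleth, not Serica; it does not apply.
Duty = $117,166.28 × 5% = $5,858.31.
Line 2 (9793.14, Talar, 533 kg, $50,363.17):
Base rate for 9793.14 is 33%.
Duty = $50,363.17 × 33% = $16,619.85.
Line 3 (6556.82, Serica, 2,977 kg, $3,066.31):
Base rate for 6556.82 is $4.94/kg.
Origin Serica is the FTA partner but 6556.82 is not on the preference list; base rate stands.
Duty = 2,977 × $4.94 = $14,706.38.
Total = $5,858.31 + $16,619.85 + $14,706.38 = $37,184.54.

$37,184.54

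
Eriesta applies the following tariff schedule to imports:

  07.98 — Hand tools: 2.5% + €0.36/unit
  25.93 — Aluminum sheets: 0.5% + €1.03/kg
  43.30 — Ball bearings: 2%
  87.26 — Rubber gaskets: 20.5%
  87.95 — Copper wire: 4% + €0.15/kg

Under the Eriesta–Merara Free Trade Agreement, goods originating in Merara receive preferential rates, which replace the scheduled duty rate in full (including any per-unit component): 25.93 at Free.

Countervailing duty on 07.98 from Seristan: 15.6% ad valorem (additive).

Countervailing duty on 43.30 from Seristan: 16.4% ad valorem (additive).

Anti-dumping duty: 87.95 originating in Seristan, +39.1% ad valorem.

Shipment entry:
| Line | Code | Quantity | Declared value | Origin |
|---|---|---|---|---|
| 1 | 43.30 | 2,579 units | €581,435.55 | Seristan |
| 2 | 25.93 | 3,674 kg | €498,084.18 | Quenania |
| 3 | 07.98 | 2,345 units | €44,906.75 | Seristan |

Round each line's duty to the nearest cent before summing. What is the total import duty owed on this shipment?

Line 1 (43.30, Seristan, 2,579 units, €581,435.55):
Base rate for 43.30 is 2%.
Additional duty on 43.30 from Seristan: +16.4%. Applied ad valorem rate: 2% + 16.4% = 18.4%.
Duty = €581,435.55 × 18.4% = €106,984.14.
Line 2 (25.93, Quenania, 3,674 kg, €498,084.18):
Base rate for 25.93 is 0.5% + €1.03/kg.
25.93 has an FTA preferential rate, but origin Quenania is not Merara; base rate stands.
Duty = €498,084.18 × 0.5% + 3,674 × €1.03 = €6,274.64.
Line 3 (07.98, Seristan, 2,345 units, €44,906.75):
Base rate for 07.98 is 2.5% + €0.36/unit.
Additional duty on 07.98 from Seristan: +15.6%. Applied ad valorem rate: 2.5% + 15.6% = 18.1%.
Duty = €44,906.75 × 18.1% + 2,345 × €0.36 = €8,972.32.
Total = €106,984.14 + €6,274.64 + €8,972.32 = €122,231.10.

€122,231.10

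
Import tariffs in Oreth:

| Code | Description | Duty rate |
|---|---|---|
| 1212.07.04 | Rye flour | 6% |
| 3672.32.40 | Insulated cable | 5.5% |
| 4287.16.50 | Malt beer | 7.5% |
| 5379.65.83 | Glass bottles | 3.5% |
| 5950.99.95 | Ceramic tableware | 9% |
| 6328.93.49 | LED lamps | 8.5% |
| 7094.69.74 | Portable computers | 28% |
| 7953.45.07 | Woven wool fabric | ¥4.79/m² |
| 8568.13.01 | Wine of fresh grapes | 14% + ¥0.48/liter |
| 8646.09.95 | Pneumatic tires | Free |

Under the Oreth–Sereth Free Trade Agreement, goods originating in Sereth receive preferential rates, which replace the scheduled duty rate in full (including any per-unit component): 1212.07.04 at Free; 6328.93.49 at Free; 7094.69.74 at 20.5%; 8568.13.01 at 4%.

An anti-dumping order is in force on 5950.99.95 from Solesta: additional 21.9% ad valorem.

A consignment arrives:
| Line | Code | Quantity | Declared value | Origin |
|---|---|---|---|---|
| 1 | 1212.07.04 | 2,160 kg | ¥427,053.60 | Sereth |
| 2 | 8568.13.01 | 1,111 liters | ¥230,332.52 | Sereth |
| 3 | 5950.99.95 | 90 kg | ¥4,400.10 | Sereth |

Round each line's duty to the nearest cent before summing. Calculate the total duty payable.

Line 1 (1212.07.04, Sereth, 2,160 kg, ¥427,053.60):
Base rate for 1212.07.04 is 6%.
Origin Sereth qualifies under the Oreth–Sereth agreement and 1212.07.04 is covered: preferential rate Free applies instead.
Duty = ¥427,053.60 × 0% = ¥0.00.
Line 2 (8568.13.01, Sereth, 1,111 liters, ¥230,332.52):
Base rate for 8568.13.01 is 14% + ¥0.48/liter.
Origin Sereth qualifies under the Oreth–Sereth agreement and 8568.13.01 is covered: preferential rate 4% applies instead.
Duty = ¥230,332.52 × 4% = ¥9,213.30.
Line 3 (5950.99.95, Sereth, 90 kg, ¥4,400.10):
Base rate for 5950.99.95 is 9%.
Origin Sereth is the FTA partner but 5950.99.95 is not on the preference list; base rate stands.
The additional-duty order on 5950.99.95 targets Solesta, not Sereth; it does not apply.
Duty = ¥4,400.10 × 9% = ¥396.01.
Total = ¥0.00 + ¥9,213.30 + ¥396.01 = ¥9,609.31.

¥9,609.31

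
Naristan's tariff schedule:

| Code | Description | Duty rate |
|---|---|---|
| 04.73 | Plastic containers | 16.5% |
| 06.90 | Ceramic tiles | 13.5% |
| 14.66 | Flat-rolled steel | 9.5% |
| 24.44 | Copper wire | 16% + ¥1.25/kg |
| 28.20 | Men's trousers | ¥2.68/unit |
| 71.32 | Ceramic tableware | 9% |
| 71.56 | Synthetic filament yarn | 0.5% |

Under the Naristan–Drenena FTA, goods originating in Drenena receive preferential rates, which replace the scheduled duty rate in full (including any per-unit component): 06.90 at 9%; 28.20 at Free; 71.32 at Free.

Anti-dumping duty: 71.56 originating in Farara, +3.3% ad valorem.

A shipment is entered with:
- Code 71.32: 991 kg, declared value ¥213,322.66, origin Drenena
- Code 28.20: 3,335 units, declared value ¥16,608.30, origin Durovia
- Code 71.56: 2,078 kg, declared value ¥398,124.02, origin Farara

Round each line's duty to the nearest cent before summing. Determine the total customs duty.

¥24,066.51

Line 1 (71.32, Drenena, 991 kg, ¥213,322.66):
Base rate for 71.32 is 9%.
Origin Drenena qualifies under the Naristan–Drenena agreement and 71.32 is covered: preferential rate Free applies instead.
Duty = ¥213,322.66 × 0% = ¥0.00.
Line 2 (28.20, Durovia, 3,335 units, ¥16,608.30):
Base rate for 28.20 is ¥2.68/unit.
28.20 has an FTA preferential rate, but origin Durovia is not Drenena; base rate stands.
Duty = 3,335 × ¥2.68 = ¥8,937.80.
Line 3 (71.56, Farara, 2,078 kg, ¥398,124.02):
Base rate for 71.56 is 0.5%.
Additional duty on 71.56 from Farara: +3.3%. Applied ad valorem rate: 0.5% + 3.3% = 3.8%.
Duty = ¥398,124.02 × 3.8% = ¥15,128.71.
Total = ¥0.00 + ¥8,937.80 + ¥15,128.71 = ¥24,066.51.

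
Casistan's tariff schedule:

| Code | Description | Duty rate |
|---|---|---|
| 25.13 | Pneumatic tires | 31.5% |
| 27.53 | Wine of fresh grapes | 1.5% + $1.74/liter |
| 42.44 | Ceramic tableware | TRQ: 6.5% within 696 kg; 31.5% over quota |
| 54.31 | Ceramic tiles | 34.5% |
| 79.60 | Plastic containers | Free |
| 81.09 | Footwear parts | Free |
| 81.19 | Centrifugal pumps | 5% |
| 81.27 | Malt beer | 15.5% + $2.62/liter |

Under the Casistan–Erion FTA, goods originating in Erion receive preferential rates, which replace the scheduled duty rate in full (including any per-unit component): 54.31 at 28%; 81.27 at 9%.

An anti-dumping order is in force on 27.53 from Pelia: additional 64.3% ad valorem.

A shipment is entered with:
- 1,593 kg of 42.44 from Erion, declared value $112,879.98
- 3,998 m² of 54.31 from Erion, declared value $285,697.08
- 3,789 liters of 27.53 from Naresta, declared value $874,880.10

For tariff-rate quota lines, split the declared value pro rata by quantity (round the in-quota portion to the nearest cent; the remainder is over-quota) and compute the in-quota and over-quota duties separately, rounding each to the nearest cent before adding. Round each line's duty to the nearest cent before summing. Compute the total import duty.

$122,938.80

Line 1 (42.44, Erion, 1,593 kg, $112,879.98):
Code 42.44 is under a tariff-rate quota (threshold 696 kg). In-quota: 696 kg at 6.5%; over-quota: 897 kg at 31.5%.
Pro-rata value split: in-quota = $112,879.98 × 696/1,593 = $49,318.56; over-quota = $112,879.98 − $49,318.56 = $63,561.42.
In-quota duty = $49,318.56 × 6.5% = $3,205.71. Over-quota duty = $63,561.42 × 31.5% = $20,021.85.
Line duty = $3,205.71 + $20,021.85 = $23,227.56.
Line 2 (54.31, Erion, 3,998 m², $285,697.08):
Base rate for 54.31 is 34.5%.
Origin Erion qualifies under the Casistan–Erion agreement and 54.31 is covered: preferential rate 28% applies instead.
Duty = $285,697.08 × 28% = $79,995.18.
Line 3 (27.53, Naresta, 3,789 liters, $874,880.10):
Base rate for 27.53 is 1.5% + $1.74/liter.
The additional-duty order on 27.53 targets Pelia, not Naresta; it does not apply.
Duty = $874,880.10 × 1.5% + 3,789 × $1.74 = $19,716.06.
Total = $23,227.56 + $79,995.18 + $19,716.06 = $122,938.80.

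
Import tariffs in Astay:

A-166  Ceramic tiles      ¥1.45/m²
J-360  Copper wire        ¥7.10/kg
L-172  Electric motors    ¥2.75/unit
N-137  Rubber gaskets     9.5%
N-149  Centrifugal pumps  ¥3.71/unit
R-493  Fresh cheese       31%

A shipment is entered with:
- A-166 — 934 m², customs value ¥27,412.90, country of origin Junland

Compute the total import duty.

¥1,354.30

Line 1 (A-166, Junland, 934 m², ¥27,412.90):
Base rate for A-166 is ¥1.45/m².
Duty = 934 × ¥1.45 = ¥1,354.30.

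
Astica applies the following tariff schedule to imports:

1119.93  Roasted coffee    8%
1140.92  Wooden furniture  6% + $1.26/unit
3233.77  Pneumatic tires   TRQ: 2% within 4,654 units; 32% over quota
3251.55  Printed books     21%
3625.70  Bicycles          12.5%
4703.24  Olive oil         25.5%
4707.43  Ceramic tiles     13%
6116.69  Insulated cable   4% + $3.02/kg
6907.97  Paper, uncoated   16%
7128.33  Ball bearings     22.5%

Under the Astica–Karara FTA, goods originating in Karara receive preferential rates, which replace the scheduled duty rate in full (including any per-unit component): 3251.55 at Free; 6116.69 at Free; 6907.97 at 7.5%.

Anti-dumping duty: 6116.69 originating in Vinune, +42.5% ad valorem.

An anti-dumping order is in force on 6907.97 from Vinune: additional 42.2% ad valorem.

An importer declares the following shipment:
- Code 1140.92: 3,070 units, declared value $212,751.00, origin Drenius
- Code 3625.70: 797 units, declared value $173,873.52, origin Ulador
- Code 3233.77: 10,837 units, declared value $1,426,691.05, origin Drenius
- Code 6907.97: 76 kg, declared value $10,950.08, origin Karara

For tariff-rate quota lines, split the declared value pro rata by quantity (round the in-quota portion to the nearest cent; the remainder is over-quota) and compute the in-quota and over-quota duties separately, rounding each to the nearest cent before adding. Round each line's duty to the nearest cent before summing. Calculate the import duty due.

$311,920.11

Line 1 (1140.92, Drenius, 3,070 units, $212,751.00):
Base rate for 1140.92 is 6% + $1.26/unit.
Duty = $212,751.00 × 6% + 3,070 × $1.26 = $16,633.26.
Line 2 (3625.70, Ulador, 797 units, $173,873.52):
Base rate for 3625.70 is 12.5%.
Duty = $173,873.52 × 12.5% = $21,734.19.
Line 3 (3233.77, Drenius, 10,837 units, $1,426,691.05):
Code 3233.77 is under a tariff-rate quota (threshold 4,654 units). In-quota: 4,654 units at 2%; over-quota: 6,183 units at 32%.
Pro-rata value split: in-quota = $1,426,691.05 × 4,654/10,837 = $612,699.10; over-quota = $1,426,691.05 − $612,699.10 = $813,991.95.
In-quota duty = $612,699.10 × 2% = $12,253.98. Over-quota duty = $813,991.95 × 32% = $260,477.42.
Line duty = $12,253.98 + $260,477.42 = $272,731.40.
Line 4 (6907.97, Karara, 76 kg, $10,950.08):
Base rate for 6907.97 is 16%.
Origin Karara qualifies under the Astica–Karara agreement and 6907.97 is covered: preferential rate 7.5% applies instead.
The additional-duty order on 6907.97 targets Vinune, not Karara; it does not apply.
Duty = $10,950.08 × 7.5% = $821.26.
Total = $16,633.26 + $21,734.19 + $272,731.40 + $821.26 = $311,920.11.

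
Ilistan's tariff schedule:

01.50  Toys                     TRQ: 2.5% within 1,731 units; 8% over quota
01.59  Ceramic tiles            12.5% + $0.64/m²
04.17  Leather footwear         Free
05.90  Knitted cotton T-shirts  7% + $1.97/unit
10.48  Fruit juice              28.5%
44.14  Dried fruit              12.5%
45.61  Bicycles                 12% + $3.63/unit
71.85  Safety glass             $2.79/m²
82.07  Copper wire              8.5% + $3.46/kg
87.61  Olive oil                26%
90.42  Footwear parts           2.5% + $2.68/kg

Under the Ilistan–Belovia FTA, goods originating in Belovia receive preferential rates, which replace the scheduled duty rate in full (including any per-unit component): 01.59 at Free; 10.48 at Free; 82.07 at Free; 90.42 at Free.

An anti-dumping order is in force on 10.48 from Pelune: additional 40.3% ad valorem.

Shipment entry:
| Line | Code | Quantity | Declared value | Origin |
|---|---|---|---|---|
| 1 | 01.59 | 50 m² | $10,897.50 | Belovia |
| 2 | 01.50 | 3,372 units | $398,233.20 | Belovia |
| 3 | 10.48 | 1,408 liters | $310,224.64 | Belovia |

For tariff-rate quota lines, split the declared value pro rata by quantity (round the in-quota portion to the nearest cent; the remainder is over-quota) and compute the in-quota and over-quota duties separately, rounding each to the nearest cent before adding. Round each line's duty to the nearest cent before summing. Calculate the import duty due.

$20,614.95

Line 1 (01.59, Belovia, 50 m², $10,897.50):
Base rate for 01.59 is 12.5% + $0.64/m².
Origin Belovia qualifies under the Ilistan–Belovia agreement and 01.59 is covered: preferential rate Free applies instead.
Duty = $10,897.50 × 0% = $0.00.
Line 2 (01.50, Belovia, 3,372 units, $398,233.20):
Code 01.50 is under a tariff-rate quota (threshold 1,731 units). In-quota: 1,731 units at 2.5%; over-quota: 1,641 units at 8%.
Pro-rata value split: in-quota = $398,233.20 × 1,731/3,372 = $204,431.10; over-quota = $398,233.20 − $204,431.10 = $193,802.10.
In-quota duty = $204,431.10 × 2.5% = $5,110.78. Over-quota duty = $193,802.10 × 8% = $15,504.17.
Line duty = $5,110.78 + $15,504.17 = $20,614.95.
Line 3 (10.48, Belovia, 1,408 liters, $310,224.64):
Base rate for 10.48 is 28.5%.
Origin Belovia qualifies under the Ilistan–Belovia agreement and 10.48 is covered: preferential rate Free applies instead.
The additional-duty order on 10.48 targets Pelune, not Belovia; it does not apply.
Duty = $310,224.64 × 0% = $0.00.
Total = $0.00 + $20,614.95 + $0.00 = $20,614.95.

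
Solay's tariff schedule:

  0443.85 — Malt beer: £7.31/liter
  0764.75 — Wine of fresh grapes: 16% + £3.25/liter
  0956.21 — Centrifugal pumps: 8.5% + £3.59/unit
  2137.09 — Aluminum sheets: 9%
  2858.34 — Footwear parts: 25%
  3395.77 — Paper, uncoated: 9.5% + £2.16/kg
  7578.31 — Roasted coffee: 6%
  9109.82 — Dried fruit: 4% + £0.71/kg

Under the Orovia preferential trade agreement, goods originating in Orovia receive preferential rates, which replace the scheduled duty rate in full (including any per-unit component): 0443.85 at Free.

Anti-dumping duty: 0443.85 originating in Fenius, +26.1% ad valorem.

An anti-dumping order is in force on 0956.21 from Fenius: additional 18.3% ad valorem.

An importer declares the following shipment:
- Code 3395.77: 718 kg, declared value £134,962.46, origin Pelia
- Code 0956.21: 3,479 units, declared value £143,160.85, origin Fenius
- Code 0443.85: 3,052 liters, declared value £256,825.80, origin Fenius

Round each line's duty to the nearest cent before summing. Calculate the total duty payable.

£154,570.68

Line 1 (3395.77, Pelia, 718 kg, £134,962.46):
Base rate for 3395.77 is 9.5% + £2.16/kg.
Duty = £134,962.46 × 9.5% + 718 × £2.16 = £14,372.31.
Line 2 (0956.21, Fenius, 3,479 units, £143,160.85):
Base rate for 0956.21 is 8.5% + £3.59/unit.
Additional duty on 0956.21 from Fenius: +18.3%. Applied ad valorem rate: 8.5% + 18.3% = 26.8%.
Duty = £143,160.85 × 26.8% + 3,479 × £3.59 = £50,856.72.
Line 3 (0443.85, Fenius, 3,052 liters, £256,825.80):
Base rate for 0443.85 is £7.31/liter.
0443.85 has an FTA preferential rate, but origin Fenius is not Orovia; base rate stands.
Additional duty on 0443.85 from Fenius: +26.1% ad valorem. Applied ad valorem rate = 26.1%.
Duty = £256,825.80 × 26.1% + 3,052 × £7.31 = £89,341.65.
Total = £14,372.31 + £50,856.72 + £89,341.65 = £154,570.68.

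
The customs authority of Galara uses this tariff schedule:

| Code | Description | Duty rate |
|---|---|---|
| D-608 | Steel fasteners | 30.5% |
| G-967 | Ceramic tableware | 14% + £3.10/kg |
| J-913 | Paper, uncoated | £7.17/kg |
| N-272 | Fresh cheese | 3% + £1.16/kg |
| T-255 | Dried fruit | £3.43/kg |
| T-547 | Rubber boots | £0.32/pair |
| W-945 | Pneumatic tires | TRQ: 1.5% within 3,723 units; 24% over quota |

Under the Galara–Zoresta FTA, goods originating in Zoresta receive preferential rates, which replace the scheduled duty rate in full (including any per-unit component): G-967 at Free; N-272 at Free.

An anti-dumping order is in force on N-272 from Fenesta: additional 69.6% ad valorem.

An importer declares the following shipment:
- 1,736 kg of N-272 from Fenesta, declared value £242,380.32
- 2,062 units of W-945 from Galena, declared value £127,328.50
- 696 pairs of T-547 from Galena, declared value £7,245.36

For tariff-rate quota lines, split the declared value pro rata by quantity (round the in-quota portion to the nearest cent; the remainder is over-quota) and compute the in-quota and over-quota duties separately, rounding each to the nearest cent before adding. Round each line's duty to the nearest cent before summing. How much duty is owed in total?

Line 1 (N-272, Fenesta, 1,736 kg, £242,380.32):
Base rate for N-272 is 3% + £1.16/kg.
N-272 has an FTA preferential rate, but origin Fenesta is not Zoresta; base rate stands.
Additional duty on N-272 from Fenesta: +69.6%. Applied ad valorem rate: 3% + 69.6% = 72.6%.
Duty = £242,380.32 × 72.6% + 1,736 × £1.16 = £177,981.87.
Line 2 (W-945, Galena, 2,062 units, £127,328.50):
Code W-945 is under a tariff-rate quota (threshold 3,723 units). Quantity 2,062 units is within the quota, so the in-quota rate 1.5% applies to the full value.
Duty = £127,328.50 × 1.5% = £1,909.93.
Line 3 (T-547, Galena, 696 pairs, £7,245.36):
Base rate for T-547 is £0.32/pair.
Duty = 696 × £0.32 = £222.72.
Total = £177,981.87 + £1,909.93 + £222.72 = £180,114.52.

£180,114.52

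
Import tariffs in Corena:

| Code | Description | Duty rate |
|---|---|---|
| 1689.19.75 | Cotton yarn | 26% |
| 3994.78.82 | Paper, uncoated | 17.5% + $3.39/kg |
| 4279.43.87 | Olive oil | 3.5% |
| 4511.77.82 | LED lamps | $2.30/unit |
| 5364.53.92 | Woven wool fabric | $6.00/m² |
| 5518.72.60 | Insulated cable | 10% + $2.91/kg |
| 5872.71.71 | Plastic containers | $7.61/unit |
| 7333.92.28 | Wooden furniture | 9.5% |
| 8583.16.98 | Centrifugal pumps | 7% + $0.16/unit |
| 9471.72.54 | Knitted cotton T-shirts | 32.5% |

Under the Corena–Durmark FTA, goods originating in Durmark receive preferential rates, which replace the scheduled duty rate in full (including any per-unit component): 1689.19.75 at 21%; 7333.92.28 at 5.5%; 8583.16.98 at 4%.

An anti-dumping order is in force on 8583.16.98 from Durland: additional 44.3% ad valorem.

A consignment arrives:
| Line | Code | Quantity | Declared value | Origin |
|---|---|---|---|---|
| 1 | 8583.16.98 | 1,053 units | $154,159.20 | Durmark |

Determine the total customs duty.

$6,166.37

Line 1 (8583.16.98, Durmark, 1,053 units, $154,159.20):
Base rate for 8583.16.98 is 7% + $0.16/unit.
Origin Durmark qualifies under the Corena–Durmark agreement and 8583.16.98 is covered: preferential rate 4% applies instead.
The additional-duty order on 8583.16.98 targets Durland, not Durmark; it does not apply.
Duty = $154,159.20 × 4% = $6,166.37.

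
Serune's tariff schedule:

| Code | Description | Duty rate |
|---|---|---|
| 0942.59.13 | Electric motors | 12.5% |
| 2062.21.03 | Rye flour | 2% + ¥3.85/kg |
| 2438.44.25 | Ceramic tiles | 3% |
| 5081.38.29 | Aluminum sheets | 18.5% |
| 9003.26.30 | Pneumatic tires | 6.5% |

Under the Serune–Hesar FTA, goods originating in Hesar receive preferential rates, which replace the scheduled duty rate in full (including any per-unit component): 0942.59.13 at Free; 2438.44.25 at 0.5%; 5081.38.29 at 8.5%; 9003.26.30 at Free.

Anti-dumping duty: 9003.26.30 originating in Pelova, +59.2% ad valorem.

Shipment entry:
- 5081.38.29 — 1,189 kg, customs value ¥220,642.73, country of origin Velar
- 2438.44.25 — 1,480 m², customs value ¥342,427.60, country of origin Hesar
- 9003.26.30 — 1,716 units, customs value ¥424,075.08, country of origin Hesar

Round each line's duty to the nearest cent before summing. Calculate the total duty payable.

¥42,531.05

Line 1 (5081.38.29, Velar, 1,189 kg, ¥220,642.73):
Base rate for 5081.38.29 is 18.5%.
5081.38.29 has an FTA preferential rate, but origin Velar is not Hesar; base rate stands.
Duty = ¥220,642.73 × 18.5% = ¥40,818.91.
Line 2 (2438.44.25, Hesar, 1,480 m², ¥342,427.60):
Base rate for 2438.44.25 is 3%.
Origin Hesar qualifies under the Serune–Hesar agreement and 2438.44.25 is covered: preferential rate 0.5% applies instead.
Duty = ¥342,427.60 × 0.5% = ¥1,712.14.
Line 3 (9003.26.30, Hesar, 1,716 units, ¥424,075.08):
Base rate for 9003.26.30 is 6.5%.
Origin Hesar qualifies under the Serune–Hesar agreement and 9003.26.30 is covered: preferential rate Free applies instead.
The additional-duty order on 9003.26.30 targets Pelova, not Hesar; it does not apply.
Duty = ¥424,075.08 × 0% = ¥0.00.
Total = ¥40,818.91 + ¥1,712.14 + ¥0.00 = ¥42,531.05.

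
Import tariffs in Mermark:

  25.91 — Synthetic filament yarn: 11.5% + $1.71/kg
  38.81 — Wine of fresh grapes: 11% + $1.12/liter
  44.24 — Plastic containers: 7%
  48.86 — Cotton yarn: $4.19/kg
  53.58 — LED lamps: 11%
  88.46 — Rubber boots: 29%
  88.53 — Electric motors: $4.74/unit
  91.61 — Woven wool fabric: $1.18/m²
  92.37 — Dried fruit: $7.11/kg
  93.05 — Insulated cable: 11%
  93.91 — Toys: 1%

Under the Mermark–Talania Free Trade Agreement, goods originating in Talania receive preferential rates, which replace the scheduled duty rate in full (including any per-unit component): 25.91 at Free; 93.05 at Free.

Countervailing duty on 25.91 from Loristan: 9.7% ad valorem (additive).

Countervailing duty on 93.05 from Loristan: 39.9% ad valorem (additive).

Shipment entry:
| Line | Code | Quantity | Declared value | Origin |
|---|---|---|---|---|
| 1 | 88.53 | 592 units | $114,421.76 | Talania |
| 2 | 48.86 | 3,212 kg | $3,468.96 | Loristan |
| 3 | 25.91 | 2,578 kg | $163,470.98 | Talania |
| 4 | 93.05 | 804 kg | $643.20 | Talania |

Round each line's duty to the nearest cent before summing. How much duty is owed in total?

$16,264.36

Line 1 (88.53, Talania, 592 units, $114,421.76):
Base rate for 88.53 is $4.74/unit.
Origin Talania is the FTA partner but 88.53 is not on the preference list; base rate stands.
Duty = 592 × $4.74 = $2,806.08.
Line 2 (48.86, Loristan, 3,212 kg, $3,468.96):
Base rate for 48.86 is $4.19/kg.
Duty = 3,212 × $4.19 = $13,458.28.
Line 3 (25.91, Talania, 2,578 kg, $163,470.98):
Base rate for 25.91 is 11.5% + $1.71/kg.
Origin Talania qualifies under the Mermark–Talania agreement and 25.91 is covered: preferential rate Free applies instead.
The additional-duty order on 25.91 targets Loristan, not Talania; it does not apply.
Duty = $163,470.98 × 0% = $0.00.
Line 4 (93.05, Talania, 804 kg, $643.20):
Base rate for 93.05 is 11%.
Origin Talania qualifies under the Mermark–Talania agreement and 93.05 is covered: preferential rate Free applies instead.
The additional-duty order on 93.05 targets Loristan, not Talania; it does not apply.
Duty = $643.20 × 0% = $0.00.
Total = $2,806.08 + $13,458.28 + $0.00 + $0.00 = $16,264.36.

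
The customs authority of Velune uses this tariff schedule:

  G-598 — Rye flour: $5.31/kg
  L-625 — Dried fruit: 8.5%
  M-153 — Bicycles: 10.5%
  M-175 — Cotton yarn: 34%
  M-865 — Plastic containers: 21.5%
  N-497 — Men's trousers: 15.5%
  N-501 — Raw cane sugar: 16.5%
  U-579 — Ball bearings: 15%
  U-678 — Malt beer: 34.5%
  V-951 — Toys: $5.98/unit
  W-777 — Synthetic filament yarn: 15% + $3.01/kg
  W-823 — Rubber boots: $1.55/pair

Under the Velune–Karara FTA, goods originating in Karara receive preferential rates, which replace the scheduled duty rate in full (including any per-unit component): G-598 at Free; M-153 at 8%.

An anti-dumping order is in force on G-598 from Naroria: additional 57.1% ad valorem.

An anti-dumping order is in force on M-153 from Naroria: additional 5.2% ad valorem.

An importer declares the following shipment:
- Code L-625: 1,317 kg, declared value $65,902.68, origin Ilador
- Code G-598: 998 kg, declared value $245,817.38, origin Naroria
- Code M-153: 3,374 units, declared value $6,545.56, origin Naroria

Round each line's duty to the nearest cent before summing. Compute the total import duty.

Line 1 (L-625, Ilador, 1,317 kg, $65,902.68):
Base rate for L-625 is 8.5%.
Duty = $65,902.68 × 8.5% = $5,601.73.
Line 2 (G-598, Naroria, 998 kg, $245,817.38):
Base rate for G-598 is $5.31/kg.
G-598 has an FTA preferential rate, but origin Naroria is not Karara; base rate stands.
Additional duty on G-598 from Naroria: +57.1% ad valorem. Applied ad valorem rate = 57.1%.
Duty = $245,817.38 × 57.1% + 998 × $5.31 = $145,661.10.
Line 3 (M-153, Naroria, 3,374 units, $6,545.56):
Base rate for M-153 is 10.5%.
M-153 has an FTA preferential rate, but origin Naroria is not Karara; base rate stands.
Additional duty on M-153 from Naroria: +5.2%. Applied ad valorem rate: 10.5% + 5.2% = 15.7%.
Duty = $6,545.56 × 15.7% = $1,027.65.
Total = $5,601.73 + $145,661.10 + $1,027.65 = $152,290.48.

$152,290.48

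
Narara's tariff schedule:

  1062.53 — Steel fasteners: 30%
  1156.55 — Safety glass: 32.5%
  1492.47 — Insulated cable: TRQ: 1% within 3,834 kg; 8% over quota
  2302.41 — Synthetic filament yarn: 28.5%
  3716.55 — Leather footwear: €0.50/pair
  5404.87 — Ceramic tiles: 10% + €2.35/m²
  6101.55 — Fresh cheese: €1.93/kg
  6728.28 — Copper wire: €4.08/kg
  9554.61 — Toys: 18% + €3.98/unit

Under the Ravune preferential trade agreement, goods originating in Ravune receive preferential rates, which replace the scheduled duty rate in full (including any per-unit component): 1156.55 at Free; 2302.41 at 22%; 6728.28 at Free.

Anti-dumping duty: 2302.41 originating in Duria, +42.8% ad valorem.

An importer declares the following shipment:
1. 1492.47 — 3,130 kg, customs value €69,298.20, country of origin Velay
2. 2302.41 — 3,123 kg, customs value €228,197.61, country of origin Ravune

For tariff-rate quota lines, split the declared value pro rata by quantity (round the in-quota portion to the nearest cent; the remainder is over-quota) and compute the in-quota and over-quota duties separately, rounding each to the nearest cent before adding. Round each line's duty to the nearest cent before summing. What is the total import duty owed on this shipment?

€50,896.45

Line 1 (1492.47, Velay, 3,130 kg, €69,298.20):
Code 1492.47 is under a tariff-rate quota (threshold 3,834 kg). Quantity 3,130 kg is within the quota, so the in-quota rate 1% applies to the full value.
Duty = €69,298.20 × 1% = €692.98.
Line 2 (2302.41, Ravune, 3,123 kg, €228,197.61):
Base rate for 2302.41 is 28.5%.
Origin Ravune qualifies under the Narara–Ravune agreement and 2302.41 is covered: preferential rate 22% applies instead.
The additional-duty order on 2302.41 targets Duria, not Ravune; it does not apply.
Duty = €228,197.61 × 22% = €50,203.47.
Total = €692.98 + €50,203.47 = €50,896.45.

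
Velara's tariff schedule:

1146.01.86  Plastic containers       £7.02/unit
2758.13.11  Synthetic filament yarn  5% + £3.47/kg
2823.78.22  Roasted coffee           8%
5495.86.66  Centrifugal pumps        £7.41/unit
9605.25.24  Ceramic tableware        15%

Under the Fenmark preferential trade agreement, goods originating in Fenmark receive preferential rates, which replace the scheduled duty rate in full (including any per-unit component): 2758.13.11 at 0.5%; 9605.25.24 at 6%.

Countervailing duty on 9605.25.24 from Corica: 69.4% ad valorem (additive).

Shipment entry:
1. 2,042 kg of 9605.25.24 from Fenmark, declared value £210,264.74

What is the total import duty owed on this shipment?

£12,615.88

Line 1 (9605.25.24, Fenmark, 2,042 kg, £210,264.74):
Base rate for 9605.25.24 is 15%.
Origin Fenmark qualifies under the Velara–Fenmark agreement and 9605.25.24 is covered: preferential rate 6% applies instead.
The additional-duty order on 9605.25.24 targets Corica, not Fenmark; it does not apply.
Duty = £210,264.74 × 6% = £12,615.88.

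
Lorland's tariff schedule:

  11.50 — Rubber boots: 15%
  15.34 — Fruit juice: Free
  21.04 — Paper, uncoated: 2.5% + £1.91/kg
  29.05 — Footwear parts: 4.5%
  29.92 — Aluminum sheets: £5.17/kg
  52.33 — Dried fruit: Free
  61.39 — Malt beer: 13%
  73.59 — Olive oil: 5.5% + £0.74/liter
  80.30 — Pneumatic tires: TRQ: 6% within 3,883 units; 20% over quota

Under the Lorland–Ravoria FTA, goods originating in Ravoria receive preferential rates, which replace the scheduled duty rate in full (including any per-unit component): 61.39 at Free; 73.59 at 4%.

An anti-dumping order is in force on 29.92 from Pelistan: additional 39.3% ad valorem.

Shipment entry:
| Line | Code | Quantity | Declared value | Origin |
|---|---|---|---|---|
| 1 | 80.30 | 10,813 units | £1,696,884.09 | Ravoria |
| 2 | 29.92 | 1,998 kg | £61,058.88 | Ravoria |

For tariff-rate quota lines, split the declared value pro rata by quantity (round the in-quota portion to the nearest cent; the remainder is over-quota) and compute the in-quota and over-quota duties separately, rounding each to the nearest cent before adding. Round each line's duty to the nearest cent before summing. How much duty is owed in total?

£264,396.19

Line 1 (80.30, Ravoria, 10,813 units, £1,696,884.09):
Code 80.30 is under a tariff-rate quota (threshold 3,883 units). In-quota: 3,883 units at 6%; over-quota: 6,930 units at 20%.
Pro-rata value split: in-quota = £1,696,884.09 × 3,883/10,813 = £609,359.19; over-quota = £1,696,884.09 − £609,359.19 = £1,087,524.90.
In-quota duty = £609,359.19 × 6% = £36,561.55. Over-quota duty = £1,087,524.90 × 20% = £217,504.98.
Line duty = £36,561.55 + £217,504.98 = £254,066.53.
Line 2 (29.92, Ravoria, 1,998 kg, £61,058.88):
Base rate for 29.92 is £5.17/kg.
Origin Ravoria is the FTA partner but 29.92 is not on the preference list; base rate stands.
The additional-duty order on 29.92 targets Pelistan, not Ravoria; it does not apply.
Duty = 1,998 × £5.17 = £10,329.66.
Total = £254,066.53 + £10,329.66 = £264,396.19.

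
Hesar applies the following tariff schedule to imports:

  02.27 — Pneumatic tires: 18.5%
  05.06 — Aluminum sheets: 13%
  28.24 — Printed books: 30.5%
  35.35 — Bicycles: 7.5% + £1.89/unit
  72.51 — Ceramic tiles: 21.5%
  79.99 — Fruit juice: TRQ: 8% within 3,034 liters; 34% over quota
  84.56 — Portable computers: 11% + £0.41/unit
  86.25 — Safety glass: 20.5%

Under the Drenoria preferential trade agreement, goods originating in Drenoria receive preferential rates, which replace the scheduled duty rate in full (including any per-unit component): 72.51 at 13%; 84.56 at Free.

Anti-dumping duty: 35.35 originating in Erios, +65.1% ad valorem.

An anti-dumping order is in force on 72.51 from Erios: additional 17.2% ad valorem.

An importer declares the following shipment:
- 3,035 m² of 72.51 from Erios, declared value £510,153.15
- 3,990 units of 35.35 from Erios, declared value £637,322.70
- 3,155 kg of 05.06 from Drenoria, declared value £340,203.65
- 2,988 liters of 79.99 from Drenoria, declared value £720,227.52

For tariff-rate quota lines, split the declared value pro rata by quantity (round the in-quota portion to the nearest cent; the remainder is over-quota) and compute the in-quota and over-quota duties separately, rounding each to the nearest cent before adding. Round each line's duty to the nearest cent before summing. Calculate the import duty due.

Line 1 (72.51, Erios, 3,035 m², £510,153.15):
Base rate for 72.51 is 21.5%.
72.51 has an FTA preferential rate, but origin Erios is not Drenoria; base rate stands.
Additional duty on 72.51 from Erios: +17.2%. Applied ad valorem rate: 21.5% + 17.2% = 38.7%.
Duty = £510,153.15 × 38.7% = £197,429.27.
Line 2 (35.35, Erios, 3,990 units, £637,322.70):
Base rate for 35.35 is 7.5% + £1.89/unit.
Additional duty on 35.35 from Erios: +65.1%. Applied ad valorem rate: 7.5% + 65.1% = 72.6%.
Duty = £637,322.70 × 72.6% + 3,990 × £1.89 = £470,237.38.
Line 3 (05.06, Drenoria, 3,155 kg, £340,203.65):
Base rate for 05.06 is 13%.
Origin Drenoria is the FTA partner but 05.06 is not on the preference list; base rate stands.
Duty = £340,203.65 × 13% = £44,226.47.
Line 4 (79.99, Drenoria, 2,988 liters, £720,227.52):
Code 79.99 is under a tariff-rate quota (threshold 3,034 liters). Quantity 2,988 liters is within the quota, so the in-quota rate 8% applies to the full value.
Duty = £720,227.52 × 8% = £57,618.20.
Total = £197,429.27 + £470,237.38 + £44,226.47 + £57,618.20 = £769,511.32.

£769,511.32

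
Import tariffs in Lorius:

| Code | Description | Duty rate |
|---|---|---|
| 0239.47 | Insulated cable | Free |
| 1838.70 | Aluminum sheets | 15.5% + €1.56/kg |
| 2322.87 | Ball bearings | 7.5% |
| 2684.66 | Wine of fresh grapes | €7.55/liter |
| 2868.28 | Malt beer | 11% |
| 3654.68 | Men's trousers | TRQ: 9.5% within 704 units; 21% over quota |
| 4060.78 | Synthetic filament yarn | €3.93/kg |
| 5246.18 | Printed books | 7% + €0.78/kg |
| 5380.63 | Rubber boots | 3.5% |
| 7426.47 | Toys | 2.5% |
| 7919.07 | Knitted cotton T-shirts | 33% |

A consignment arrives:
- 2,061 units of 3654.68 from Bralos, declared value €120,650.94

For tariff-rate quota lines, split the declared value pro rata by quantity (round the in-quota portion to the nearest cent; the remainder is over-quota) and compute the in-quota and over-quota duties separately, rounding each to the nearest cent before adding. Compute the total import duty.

€20,597.30

Line 1 (3654.68, Bralos, 2,061 units, €120,650.94):
Code 3654.68 is under a tariff-rate quota (threshold 704 units). In-quota: 704 units at 9.5%; over-quota: 1,357 units at 21%.
Pro-rata value split: in-quota = €120,650.94 × 704/2,061 = €41,212.16; over-quota = €120,650.94 − €41,212.16 = €79,438.78.
In-quota duty = €41,212.16 × 9.5% = €3,915.16. Over-quota duty = €79,438.78 × 21% = €16,682.14.
Line duty = €3,915.16 + €16,682.14 = €20,597.30.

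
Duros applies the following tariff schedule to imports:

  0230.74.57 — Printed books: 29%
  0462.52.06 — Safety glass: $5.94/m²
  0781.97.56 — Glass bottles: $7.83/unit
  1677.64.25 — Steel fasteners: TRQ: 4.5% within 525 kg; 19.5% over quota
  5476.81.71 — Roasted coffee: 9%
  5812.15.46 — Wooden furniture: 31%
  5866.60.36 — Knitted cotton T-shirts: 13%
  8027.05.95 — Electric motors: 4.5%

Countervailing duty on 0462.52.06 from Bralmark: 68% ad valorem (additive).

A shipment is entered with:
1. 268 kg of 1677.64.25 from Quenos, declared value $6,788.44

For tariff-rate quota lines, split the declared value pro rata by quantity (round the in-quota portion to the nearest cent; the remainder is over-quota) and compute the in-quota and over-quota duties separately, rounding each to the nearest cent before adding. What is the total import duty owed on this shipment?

Line 1 (1677.64.25, Quenos, 268 kg, $6,788.44):
Code 1677.64.25 is under a tariff-rate quota (threshold 525 kg). Quantity 268 kg is within the quota, so the in-quota rate 4.5% applies to the full value.
Duty = $6,788.44 × 4.5% = $305.48.

$305.48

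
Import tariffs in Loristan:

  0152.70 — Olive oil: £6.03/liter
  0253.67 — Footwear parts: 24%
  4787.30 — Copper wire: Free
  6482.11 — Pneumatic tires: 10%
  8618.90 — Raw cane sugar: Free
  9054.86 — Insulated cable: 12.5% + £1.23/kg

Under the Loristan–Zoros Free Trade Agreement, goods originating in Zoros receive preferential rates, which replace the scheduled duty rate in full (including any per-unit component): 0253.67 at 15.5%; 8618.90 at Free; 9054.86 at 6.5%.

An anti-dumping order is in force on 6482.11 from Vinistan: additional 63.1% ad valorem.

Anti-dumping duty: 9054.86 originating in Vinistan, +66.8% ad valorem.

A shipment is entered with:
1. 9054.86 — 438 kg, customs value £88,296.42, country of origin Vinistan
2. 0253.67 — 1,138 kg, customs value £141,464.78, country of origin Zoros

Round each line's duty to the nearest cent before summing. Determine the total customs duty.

Line 1 (9054.86, Vinistan, 438 kg, £88,296.42):
Base rate for 9054.86 is 12.5% + £1.23/kg.
9054.86 has an FTA preferential rate, but origin Vinistan is not Zoros; base rate stands.
Additional duty on 9054.86 from Vinistan: +66.8%. Applied ad valorem rate: 12.5% + 66.8% = 79.3%.
Duty = £88,296.42 × 79.3% + 438 × £1.23 = £70,557.80.
Line 2 (0253.67, Zoros, 1,138 kg, £141,464.78):
Base rate for 0253.67 is 24%.
Origin Zoros qualifies under the Loristan–Zoros agreement and 0253.67 is covered: preferential rate 15.5% applies instead.
Duty = £141,464.78 × 15.5% = £21,927.04.
Total = £70,557.80 + £21,927.04 = £92,484.84.

£92,484.84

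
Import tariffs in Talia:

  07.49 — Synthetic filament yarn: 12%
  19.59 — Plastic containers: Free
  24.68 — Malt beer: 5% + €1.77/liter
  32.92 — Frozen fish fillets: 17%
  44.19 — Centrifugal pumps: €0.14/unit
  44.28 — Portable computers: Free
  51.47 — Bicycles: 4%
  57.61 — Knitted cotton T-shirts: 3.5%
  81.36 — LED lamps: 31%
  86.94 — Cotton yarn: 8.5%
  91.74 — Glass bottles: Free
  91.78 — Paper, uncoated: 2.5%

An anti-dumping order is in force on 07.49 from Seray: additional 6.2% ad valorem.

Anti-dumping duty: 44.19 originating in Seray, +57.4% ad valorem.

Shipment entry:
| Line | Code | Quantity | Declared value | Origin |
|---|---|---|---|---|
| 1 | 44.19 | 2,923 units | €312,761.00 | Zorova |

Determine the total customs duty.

Line 1 (44.19, Zorova, 2,923 units, €312,761.00):
Base rate for 44.19 is €0.14/unit.
The additional-duty order on 44.19 targets Seray, not Zorova; it does not apply.
Duty = 2,923 × €0.14 = €409.22.

€409.22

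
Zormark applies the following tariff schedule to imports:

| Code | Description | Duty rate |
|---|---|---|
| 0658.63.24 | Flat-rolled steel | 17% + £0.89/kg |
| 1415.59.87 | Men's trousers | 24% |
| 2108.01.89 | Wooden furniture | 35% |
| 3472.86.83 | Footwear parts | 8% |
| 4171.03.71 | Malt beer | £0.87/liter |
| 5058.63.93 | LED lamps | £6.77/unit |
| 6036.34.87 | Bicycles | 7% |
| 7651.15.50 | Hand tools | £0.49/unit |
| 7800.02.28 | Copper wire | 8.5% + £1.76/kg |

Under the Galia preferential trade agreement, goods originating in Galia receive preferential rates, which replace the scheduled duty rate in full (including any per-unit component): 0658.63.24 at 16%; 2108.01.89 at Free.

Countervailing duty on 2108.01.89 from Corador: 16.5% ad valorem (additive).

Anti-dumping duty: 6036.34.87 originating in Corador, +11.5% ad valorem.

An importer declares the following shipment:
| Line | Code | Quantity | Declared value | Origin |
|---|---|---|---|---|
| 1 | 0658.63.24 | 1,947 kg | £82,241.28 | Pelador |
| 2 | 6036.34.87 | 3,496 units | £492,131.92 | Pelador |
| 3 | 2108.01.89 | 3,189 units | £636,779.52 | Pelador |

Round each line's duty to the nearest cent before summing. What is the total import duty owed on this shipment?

£273,035.91

Line 1 (0658.63.24, Pelador, 1,947 kg, £82,241.28):
Base rate for 0658.63.24 is 17% + £0.89/kg.
0658.63.24 has an FTA preferential rate, but origin Pelador is not Galia; base rate stands.
Duty = £82,241.28 × 17% + 1,947 × £0.89 = £15,713.85.
Line 2 (6036.34.87, Pelador, 3,496 units, £492,131.92):
Base rate for 6036.34.87 is 7%.
The additional-duty order on 6036.34.87 targets Corador, not Pelador; it does not apply.
Duty = £492,131.92 × 7% = £34,449.23.
Line 3 (2108.01.89, Pelador, 3,189 units, £636,779.52):
Base rate for 2108.01.89 is 35%.
2108.01.89 has an FTA preferential rate, but origin Pelador is not Galia; base rate stands.
The additional-duty order on 2108.01.89 targets Corador, not Pelador; it does not apply.
Duty = £636,779.52 × 35% = £222,872.83.
Total = £15,713.85 + £34,449.23 + £222,872.83 = £273,035.91.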